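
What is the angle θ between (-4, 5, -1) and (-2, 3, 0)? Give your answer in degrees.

With u = (-4, 5, -1), v = (-2, 3, 0):
u·v = (-4)·(-2) + 5·3 + (-1)·0 = 8 + 15 + 0 = 23.
|u| = √((-4)² + 5² + (-1)²) = √42, |v| = √((-2)² + 3² + 0²) = √13, so |u||v| = √(42·13) = √546.
cos θ = (u·v)/(|u||v|) = 23/√546 ≈ 0.984309
θ = arccos(0.984309) ≈ 10.16°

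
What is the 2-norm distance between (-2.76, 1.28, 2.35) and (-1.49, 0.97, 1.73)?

(Σ|x_i - y_i|^2)^(1/2) = (|-2.76 - (-1.49)|^2 + |1.28 - 0.97|^2 + |2.35 - 1.73|^2)^(1/2)
= (1.27^2 + 0.31^2 + 0.62^2)^(1/2) = (1.6129 + 0.0961 + 0.3844)^(1/2) = (2.0934)^(1/2) ≈ 1.4469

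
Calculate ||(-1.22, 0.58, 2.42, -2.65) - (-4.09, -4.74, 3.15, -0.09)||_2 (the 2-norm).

(Σ|x_i - y_i|^2)^(1/2) = (|-1.22 - (-4.09)|^2 + |0.58 - (-4.74)|^2 + |2.42 - 3.15|^2 + |-2.65 - (-0.09)|^2)^(1/2)
= (2.87^2 + 5.32^2 + 0.73^2 + 2.56^2)^(1/2) = (8.2369 + 28.3024 + 0.5329 + 6.5536)^(1/2) = (43.6258)^(1/2) ≈ 6.605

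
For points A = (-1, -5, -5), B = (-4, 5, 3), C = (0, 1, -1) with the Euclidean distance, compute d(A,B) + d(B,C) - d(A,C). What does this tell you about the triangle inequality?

d(A,B) = √(3² + 10² + 8²) = √173 ≈ 13.1529, d(B,C) = √(4² + 4² + 4²) = √48 ≈ 6.9282, d(A,C) = √(1² + 6² + 4²) = √53 ≈ 7.2801.
d(A,B) + d(B,C) - d(A,C) = 13.1529 + 6.9282 - 7.2801 = 20.0811 - 7.2801 = 12.801 (to 4 decimal places). This is ≥ 0, so the triangle inequality holds for these points.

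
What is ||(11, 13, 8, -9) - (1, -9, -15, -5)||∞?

max(|x_i - y_i|) = max(|11 - 1|, |13 - (-9)|, |8 - (-15)|, |-9 - (-5)|) = max(10, 22, 23, 4) = 23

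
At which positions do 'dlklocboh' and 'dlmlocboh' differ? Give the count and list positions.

Differing positions: 3. Hamming distance = 1.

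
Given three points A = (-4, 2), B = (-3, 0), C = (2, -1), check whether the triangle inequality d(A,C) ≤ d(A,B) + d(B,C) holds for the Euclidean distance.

d(A,B) = √(1² + 2²) = √5 ≈ 2.2361, d(B,C) = √(5² + 1²) = √26 ≈ 5.099, d(A,C) = √(6² + 3²) = √45 ≈ 6.7082.
d(A,C) ≈ 6.7082 ≤ 2.2361 + 5.099 = 7.3351. Triangle inequality is satisfied.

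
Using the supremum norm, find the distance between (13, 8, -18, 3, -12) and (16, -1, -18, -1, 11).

max(|x_i - y_i|) = max(|13 - 16|, |8 - (-1)|, |-18 - (-18)|, |3 - (-1)|, |-12 - 11|) = max(3, 9, 0, 4, 23) = 23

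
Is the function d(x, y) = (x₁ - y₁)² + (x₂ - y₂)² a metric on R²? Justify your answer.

No. The squared Euclidean distance fails the triangle inequality. Counterexample: x = (0, 0), y = (2, 1), z = (4, 2). d(x,z) = 4² + 2² = 20, but d(x,y) + d(y,z) = (2² + 1²) + (2² + 1²) = 5 + 5 = 10. Since 20 > 10, the triangle inequality is violated. (Note: √d, the ordinary Euclidean distance, IS a metric.)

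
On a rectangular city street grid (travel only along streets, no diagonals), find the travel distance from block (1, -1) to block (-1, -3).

Σ|x_i - y_i| = |1 - (-1)| + |-1 - (-3)| = 2 + 2 = 4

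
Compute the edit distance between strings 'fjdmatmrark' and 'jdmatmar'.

Let D[i][j] be the edit distance between the first i characters of 'fjdmatmrark' and the first j characters of 'jdmatmar', with D[i][0] = i, D[0][j] = j, and D[i][j] = D[i-1][j-1] if the characters match, else 1 + min(D[i-1][j], D[i][j-1], D[i-1][j-1]). Filling the table (rows: prefixes of 'fjdmatmrark', columns: prefixes of 'jdmatmar'):
     ε  j  d  m  a  t  m  a  r
  ε  0  1  2  3  4  5  6  7  8
  f  1  1  2  3  4  5  6  7  8
  j  2  1  2  3  4  5  6  7  8
  d  3  2  1  2  3  4  5  6  7
  m  4  3  2  1  2  3  4  5  6
  a  5  4  3  2  1  2  3  4  5
  t  6  5  4  3  2  1  2  3  4
  m  7  6  5  4  3  2  1  2  3
  r  8  7  6  5  4  3  2  2  2
  a  9  8  7  6  5  4  3  2  3
  r 10  9  8  7  6  5  4  3  2
  k 11 10  9  8  7  6  5  4  3
The bottom-right entry gives D[11][8] = 3, so no sequence of fewer than 3 edits works. Backtracking through the table gives one optimal edit sequence (3 edits):
  fjdmatmrark → jdmatmrark (del f @1)
  jdmatmrark → jdmatmark (del r @7)
  jdmatmark → jdmatmar (del k @9)
Edit distance = 3.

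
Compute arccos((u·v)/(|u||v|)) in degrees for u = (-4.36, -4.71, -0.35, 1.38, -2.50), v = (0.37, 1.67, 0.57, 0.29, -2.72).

With u = (-4.36, -4.71, -0.35, 1.38, -2.50), v = (0.37, 1.67, 0.57, 0.29, -2.72):
u·v = (-4.36)·0.37 + (-4.71)·1.67 + (-0.35)·0.57 + 1.38·0.29 + (-2.5)·(-2.72) = (-1.6132) + (-7.8657) + (-0.1995) + 0.4002 + 6.8 = -2.4782.
|u| = √((-4.36)² + (-4.71)² + (-0.35)² + 1.38² + (-2.5)²) = √(19.0096 + 22.1841 + 0.1225 + 1.9044 + 6.25) = √49.4706, |v| = √(0.37² + 1.67² + 0.57² + 0.29² + (-2.72)²) = √(0.1369 + 2.7889 + 0.3249 + 0.0841 + 7.3984) = √10.7332.
cos θ = (u·v)/(|u||v|) = -2.4782/(√49.4706·√10.7332) ≈ -0.107547
θ = arccos(-0.107547) ≈ 96.17°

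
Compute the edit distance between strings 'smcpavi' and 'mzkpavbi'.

Let D[i][j] be the edit distance between the first i characters of 'smcpavi' and the first j characters of 'mzkpavbi', with D[i][0] = i, D[0][j] = j, and D[i][j] = D[i-1][j-1] if the characters match, else 1 + min(D[i-1][j], D[i][j-1], D[i-1][j-1]). Filling the table (rows: prefixes of 'smcpavi', columns: prefixes of 'mzkpavbi'):
     ε  m  z  k  p  a  v  b  i
  ε  0  1  2  3  4  5  6  7  8
  s  1  1  2  3  4  5  6  7  8
  m  2  1  2  3  4  5  6  7  8
  c  3  2  2  3  4  5  6  7  8
  p  4  3  3  3  3  4  5  6  7
  a  5  4  4  4  4  3  4  5  6
  v  6  5  5  5  5  4  3  4  5
  i  7  6  6  6  6  5  4  4  4
The bottom-right entry gives D[7][8] = 4, so no sequence of fewer than 4 edits works. Backtracking through the table gives one optimal edit sequence (4 edits):
  smcpavi → mmcpavi (sub s→m @1)
  mmcpavi → mzcpavi (sub m→z @2)
  mzcpavi → mzkpavi (sub c→k @3)
  mzkpavi → mzkpavbi (ins b @7)
Edit distance = 4.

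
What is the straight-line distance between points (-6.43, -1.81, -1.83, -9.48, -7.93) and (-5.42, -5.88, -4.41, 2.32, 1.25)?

√(Σ(x_i - y_i)²) = √((-6.43 - (-5.42))² + (-1.81 - (-5.88))² + (-1.83 - (-4.41))² + (-9.48 - 2.32)² + (-7.93 - 1.25)²)
= √((-1.01)² + 4.07² + 2.58² + (-11.8)² + (-9.18)²) = √(1.0201 + 16.5649 + 6.6564 + 139.24 + 84.2724) = √247.7538 ≈ 15.7402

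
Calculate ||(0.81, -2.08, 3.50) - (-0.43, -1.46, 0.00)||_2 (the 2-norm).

(Σ|x_i - y_i|^2)^(1/2) = (|0.81 - (-0.43)|^2 + |-2.08 - (-1.46)|^2 + |3.5 - 0|^2)^(1/2)
= (1.24^2 + 0.62^2 + 3.5^2)^(1/2) = (1.5376 + 0.3844 + 12.25)^(1/2) = (14.172)^(1/2) ≈ 3.7646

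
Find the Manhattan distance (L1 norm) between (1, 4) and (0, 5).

Σ|x_i - y_i| = |1 - 0| + |4 - 5| = 1 + 1 = 2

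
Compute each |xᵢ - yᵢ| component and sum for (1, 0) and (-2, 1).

Σ|x_i - y_i| = |1 - (-2)| + |0 - 1| = 3 + 1 = 4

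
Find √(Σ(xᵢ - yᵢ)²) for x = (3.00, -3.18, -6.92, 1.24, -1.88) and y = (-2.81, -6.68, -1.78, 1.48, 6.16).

√(Σ(x_i - y_i)²) = √((3 - (-2.81))² + (-3.18 - (-6.68))² + (-6.92 - (-1.78))² + (1.24 - 1.48)² + (-1.88 - 6.16)²)
= √(5.81² + 3.5² + (-5.14)² + (-0.24)² + (-8.04)²) = √(33.7561 + 12.25 + 26.4196 + 0.0576 + 64.6416) = √137.1249 ≈ 11.71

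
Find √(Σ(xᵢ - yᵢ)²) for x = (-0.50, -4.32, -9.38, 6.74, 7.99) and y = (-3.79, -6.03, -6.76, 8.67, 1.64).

√(Σ(x_i - y_i)²) = √((-0.5 - (-3.79))² + (-4.32 - (-6.03))² + (-9.38 - (-6.76))² + (6.74 - 8.67)² + (7.99 - 1.64)²)
= √(3.29² + 1.71² + (-2.62)² + (-1.93)² + 6.35²) = √(10.8241 + 2.9241 + 6.8644 + 3.7249 + 40.3225) = √64.66 ≈ 8.0411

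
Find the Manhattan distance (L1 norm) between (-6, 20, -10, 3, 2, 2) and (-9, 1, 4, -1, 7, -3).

Σ|x_i - y_i| = |-6 - (-9)| + |20 - 1| + |-10 - 4| + |3 - (-1)| + |2 - 7| + |2 - (-3)| = 3 + 19 + 14 + 4 + 5 + 5 = 50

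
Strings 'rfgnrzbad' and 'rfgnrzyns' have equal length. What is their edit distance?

Let D[i][j] be the edit distance between the first i characters of 'rfgnrzbad' and the first j characters of 'rfgnrzyns', with D[i][0] = i, D[0][j] = j, and D[i][j] = D[i-1][j-1] if the characters match, else 1 + min(D[i-1][j], D[i][j-1], D[i-1][j-1]). Filling the table (rows: prefixes of 'rfgnrzbad', columns: prefixes of 'rfgnrzyns'):
     ε  r  f  g  n  r  z  y  n  s
  ε  0  1  2  3  4  5  6  7  8  9
  r  1  0  1  2  3  4  5  6  7  8
  f  2  1  0  1  2  3  4  5  6  7
  g  3  2  1  0  1  2  3  4  5  6
  n  4  3  2  1  0  1  2  3  4  5
  r  5  4  3  2  1  0  1  2  3  4
  z  6  5  4  3  2  1  0  1  2  3
  b  7  6  5  4  3  2  1  1  2  3
  a  8  7  6  5  4  3  2  2  2  3
  d  9  8  7  6  5  4  3  3  3  3
The bottom-right entry gives D[9][9] = 3, so no sequence of fewer than 3 edits works. Backtracking through the table gives one optimal edit sequence (3 edits):
  rfgnrzbad → rfgnrzyad (sub b→y @7)
  rfgnrzyad → rfgnrzynd (sub a→n @8)
  rfgnrzynd → rfgnrzyns (sub d→s @9)
Edit distance = 3.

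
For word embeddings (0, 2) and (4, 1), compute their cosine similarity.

With u = (0, 2), v = (4, 1):
u·v = 0·4 + 2·1 = 0 + 2 = 2.
|u| = √(0² + 2²) = √4, |v| = √(4² + 1²) = √17, so |u||v| = √(4·17) = √68.
cos θ = (u·v)/(|u||v|) = 2/√68 ≈ 0.2425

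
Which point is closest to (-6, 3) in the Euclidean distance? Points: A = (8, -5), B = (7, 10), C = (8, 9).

Distances: d(A) ≈ 16.1245, d(B) ≈ 14.7648, d(C) ≈ 15.2315. Nearest: B = (7, 10) with distance 14.7648.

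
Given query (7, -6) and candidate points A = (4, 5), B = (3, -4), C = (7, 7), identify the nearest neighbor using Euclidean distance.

Distances: d(A) ≈ 11.4018, d(B) ≈ 4.4721, d(C) = 13. Nearest: B = (3, -4) with distance 4.4721.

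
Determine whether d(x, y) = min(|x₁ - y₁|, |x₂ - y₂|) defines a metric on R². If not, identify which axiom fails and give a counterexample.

No. d fails identity of indiscernibles: take x = (-4, 0) and y = (-4, 6). Then d(x,y) = min(|-4 - (-4)|, |0 - 6|) = min(0, 6) = 0, yet x ≠ y.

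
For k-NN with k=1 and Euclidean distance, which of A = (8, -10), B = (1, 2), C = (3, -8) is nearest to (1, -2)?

Distances: d(A) ≈ 10.6301, d(B) = 4, d(C) ≈ 6.3246. Nearest: B = (1, 2) with distance 4.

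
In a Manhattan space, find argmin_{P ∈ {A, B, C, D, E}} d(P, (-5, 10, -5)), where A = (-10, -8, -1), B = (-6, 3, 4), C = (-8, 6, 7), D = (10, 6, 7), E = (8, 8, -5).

Distances: d(A) = 27, d(B) = 17, d(C) = 19, d(D) = 31, d(E) = 15. Nearest: E = (8, 8, -5) with distance 15.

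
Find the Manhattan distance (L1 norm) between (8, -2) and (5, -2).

Σ|x_i - y_i| = |8 - 5| + |-2 - (-2)| = 3 + 0 = 3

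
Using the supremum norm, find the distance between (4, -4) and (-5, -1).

max(|x_i - y_i|) = max(|4 - (-5)|, |-4 - (-1)|) = max(9, 3) = 9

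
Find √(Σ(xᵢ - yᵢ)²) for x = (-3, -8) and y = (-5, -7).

√(Σ(x_i - y_i)²) = √((-3 - (-5))² + (-8 - (-7))²)
= √(2² + (-1)²) = √(4 + 1) = √5 ≈ 2.2361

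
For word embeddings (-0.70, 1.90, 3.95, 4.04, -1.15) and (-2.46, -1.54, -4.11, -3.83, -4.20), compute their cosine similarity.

With u = (-0.70, 1.90, 3.95, 4.04, -1.15), v = (-2.46, -1.54, -4.11, -3.83, -4.20):
u·v = (-0.7)·(-2.46) + 1.9·(-1.54) + 3.95·(-4.11) + 4.04·(-3.83) + (-1.15)·(-4.2) = 1.722 + (-2.926) + (-16.2345) + (-15.4732) + 4.83 = -28.0817.
|u| = √((-0.7)² + 1.9² + 3.95² + 4.04² + (-1.15)²) = √(0.49 + 3.61 + 15.6025 + 16.3216 + 1.3225) = √37.3466, |v| = √((-2.46)² + (-1.54)² + (-4.11)² + (-3.83)² + (-4.2)²) = √(6.0516 + 2.3716 + 16.8921 + 14.6689 + 17.64) = √57.6242.
cos θ = (u·v)/(|u||v|) = -28.0817/(√37.3466·√57.6242) ≈ -0.6053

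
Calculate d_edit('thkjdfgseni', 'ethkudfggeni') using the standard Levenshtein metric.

Let D[i][j] be the edit distance between the first i characters of 'thkjdfgseni' and the first j characters of 'ethkudfggeni', with D[i][0] = i, D[0][j] = j, and D[i][j] = D[i-1][j-1] if the characters match, else 1 + min(D[i-1][j], D[i][j-1], D[i-1][j-1]). Filling the table (rows: prefixes of 'thkjdfgseni', columns: prefixes of 'ethkudfggeni'):
     ε  e  t  h  k  u  d  f  g  g  e  n  i
  ε  0  1  2  3  4  5  6  7  8  9 10 11 12
  t  1  1  1  2  3  4  5  6  7  8  9 10 11
  h  2  2  2  1  2  3  4  5  6  7  8  9 10
  k  3  3  3  2  1  2  3  4  5  6  7  8  9
  j  4  4  4  3  2  2  3  4  5  6  7  8  9
  d  5  5  5  4  3  3  2  3  4  5  6  7  8
  f  6  6  6  5  4  4  3  2  3  4  5  6  7
  g  7  7  7  6  5  5  4  3  2  3  4  5  6
  s  8  8  8  7  6  6  5  4  3  3  4  5  6
  e  9  8  9  8  7  7  6  5  4  4  3  4  5
  n 10  9  9  9  8  8  7  6  5  5  4  3  4
  i 11 10 10 10  9  9  8  7  6  6  5  4  3
The bottom-right entry gives D[11][12] = 3, so no sequence of fewer than 3 edits works. Backtracking through the table gives one optimal edit sequence (3 edits):
  thkjdfgseni → ethkjdfgseni (ins e @1)
  ethkjdfgseni → ethkudfgseni (sub j→u @5)
  ethkudfgseni → ethkudfggeni (sub s→g @9)
Edit distance = 3.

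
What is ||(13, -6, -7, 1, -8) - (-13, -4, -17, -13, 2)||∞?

max(|x_i - y_i|) = max(|13 - (-13)|, |-6 - (-4)|, |-7 - (-17)|, |1 - (-13)|, |-8 - 2|) = max(26, 2, 10, 14, 10) = 26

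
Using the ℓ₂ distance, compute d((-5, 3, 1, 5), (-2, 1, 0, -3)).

(Σ|x_i - y_i|^2)^(1/2) = (|-5 - (-2)|^2 + |3 - 1|^2 + |1 - 0|^2 + |5 - (-3)|^2)^(1/2)
= (3^2 + 2^2 + 1^2 + 8^2)^(1/2) = (9 + 4 + 1 + 64)^(1/2) = (78)^(1/2) ≈ 8.8318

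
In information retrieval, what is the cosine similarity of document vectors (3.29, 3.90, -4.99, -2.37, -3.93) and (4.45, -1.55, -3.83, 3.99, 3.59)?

With u = (3.29, 3.90, -4.99, -2.37, -3.93), v = (4.45, -1.55, -3.83, 3.99, 3.59):
u·v = 3.29·4.45 + 3.9·(-1.55) + (-4.99)·(-3.83) + (-2.37)·3.99 + (-3.93)·3.59 = 14.6405 + (-6.045) + 19.1117 + (-9.4563) + (-14.1087) = 4.1422.
|u| = √(3.29² + 3.9² + (-4.99)² + (-2.37)² + (-3.93)²) = √(10.8241 + 15.21 + 24.9001 + 5.6169 + 15.4449) = √71.996, |v| = √(4.45² + (-1.55)² + (-3.83)² + 3.99² + 3.59²) = √(19.8025 + 2.4025 + 14.6689 + 15.9201 + 12.8881) = √65.6821.
cos θ = (u·v)/(|u||v|) = 4.1422/(√71.996·√65.6821) ≈ 0.0602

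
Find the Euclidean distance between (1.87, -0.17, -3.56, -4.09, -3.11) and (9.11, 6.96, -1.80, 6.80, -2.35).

√(Σ(x_i - y_i)²) = √((1.87 - 9.11)² + (-0.17 - 6.96)² + (-3.56 - (-1.8))² + (-4.09 - 6.8)² + (-3.11 - (-2.35))²)
= √((-7.24)² + (-7.13)² + (-1.76)² + (-10.89)² + (-0.76)²) = √(52.4176 + 50.8369 + 3.0976 + 118.5921 + 0.5776) = √225.5218 ≈ 15.0174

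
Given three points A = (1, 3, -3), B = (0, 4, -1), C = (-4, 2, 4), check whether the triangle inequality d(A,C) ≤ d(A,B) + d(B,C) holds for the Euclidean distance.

d(A,B) = √(1² + 1² + 2²) = √6 ≈ 2.4495, d(B,C) = √(4² + 2² + 5²) = √45 ≈ 6.7082, d(A,C) = √(5² + 1² + 7²) = √75 ≈ 8.6603.
d(A,C) ≈ 8.6603 ≤ 2.4495 + 6.7082 = 9.1577. Triangle inequality is satisfied.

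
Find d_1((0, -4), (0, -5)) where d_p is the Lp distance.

Σ|x_i - y_i| = |0 - 0| + |-4 - (-5)| = 0 + 1 = 1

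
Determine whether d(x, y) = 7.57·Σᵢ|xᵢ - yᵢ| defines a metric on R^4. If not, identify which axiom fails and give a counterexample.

Yes. The L1 (Manhattan) norm induces a metric on R^4, and multiplying a metric by a positive constant 7.57 > 0 preserves all four axioms: non-negativity (7.57·||x-y|| ≥ 0), identity (7.57·||x-y|| = 0 ⟺ ||x-y|| = 0 ⟺ x = y), symmetry (||x-y|| = ||y-x||), and the triangle inequality (7.57·||x-z|| ≤ 7.57·||x-y|| + 7.57·||y-z||). So d is a metric.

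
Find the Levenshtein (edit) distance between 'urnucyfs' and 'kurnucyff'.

Let D[i][j] be the edit distance between the first i characters of 'urnucyfs' and the first j characters of 'kurnucyff', with D[i][0] = i, D[0][j] = j, and D[i][j] = D[i-1][j-1] if the characters match, else 1 + min(D[i-1][j], D[i][j-1], D[i-1][j-1]). Filling the table (rows: prefixes of 'urnucyfs', columns: prefixes of 'kurnucyff'):
     ε  k  u  r  n  u  c  y  f  f
  ε  0  1  2  3  4  5  6  7  8  9
  u  1  1  1  2  3  4  5  6  7  8
  r  2  2  2  1  2  3  4  5  6  7
  n  3  3  3  2  1  2  3  4  5  6
  u  4  4  3  3  2  1  2  3  4  5
  c  5  5  4  4  3  2  1  2  3  4
  y  6  6  5  5  4  3  2  1  2  3
  f  7  7  6  6  5  4  3  2  1  2
  s  8  8  7  7  6  5  4  3  2  2
The bottom-right entry gives D[8][9] = 2, so no sequence of fewer than 2 edits works. Backtracking through the table gives one optimal edit sequence (2 edits):
  urnucyfs → kurnucyfs (ins k @1)
  kurnucyfs → kurnucyff (sub s→f @9)
Edit distance = 2.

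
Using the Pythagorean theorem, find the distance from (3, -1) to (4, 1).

√(Σ(x_i - y_i)²) = √((3 - 4)² + (-1 - 1)²)
= √((-1)² + (-2)²) = √(1 + 4) = √5 ≈ 2.2361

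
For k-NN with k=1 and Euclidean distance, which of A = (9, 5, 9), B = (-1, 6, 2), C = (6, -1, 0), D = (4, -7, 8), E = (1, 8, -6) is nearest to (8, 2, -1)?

Distances: d(A) ≈ 10.4881, d(B) ≈ 10.2956, d(C) ≈ 3.7417, d(D) ≈ 13.3417, d(E) ≈ 10.4881. Nearest: C = (6, -1, 0) with distance 3.7417.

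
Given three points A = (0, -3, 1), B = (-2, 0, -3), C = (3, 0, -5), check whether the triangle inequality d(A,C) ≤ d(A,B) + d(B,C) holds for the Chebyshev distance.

d(A,B) = max(2, 3, 4) = 4, d(B,C) = max(5, 0, 2) = 5, d(A,C) = max(3, 3, 6) = 6.
d(A,C) = 6 ≤ 4 + 5 = 9. Triangle inequality is satisfied.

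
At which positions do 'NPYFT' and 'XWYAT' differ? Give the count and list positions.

Differing positions: 1, 2, 4. Hamming distance = 3.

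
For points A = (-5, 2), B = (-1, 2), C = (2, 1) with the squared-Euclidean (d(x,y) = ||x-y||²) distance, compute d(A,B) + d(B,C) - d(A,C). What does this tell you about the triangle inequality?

d(A,B) = 4² + 0² = 16, d(B,C) = 3² + 1² = 10, d(A,C) = 7² + 1² = 50.
d(A,B) + d(B,C) - d(A,C) = 16 + 10 - 50 = 26 - 50 = -24. This is < 0, so the triangle inequality FAILS for these points (squared-Euclidean is not a metric).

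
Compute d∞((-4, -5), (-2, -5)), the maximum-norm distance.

max(|x_i - y_i|) = max(|-4 - (-2)|, |-5 - (-5)|) = max(2, 0) = 2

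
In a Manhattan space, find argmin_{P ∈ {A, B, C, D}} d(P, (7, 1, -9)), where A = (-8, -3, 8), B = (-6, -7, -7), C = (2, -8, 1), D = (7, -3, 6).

Distances: d(A) = 36, d(B) = 23, d(C) = 24, d(D) = 19. Nearest: D = (7, -3, 6) with distance 19.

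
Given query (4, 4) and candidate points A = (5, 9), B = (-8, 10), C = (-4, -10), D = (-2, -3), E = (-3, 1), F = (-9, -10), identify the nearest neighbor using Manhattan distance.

Distances: d(A) = 6, d(B) = 18, d(C) = 22, d(D) = 13, d(E) = 10, d(F) = 27. Nearest: A = (5, 9) with distance 6.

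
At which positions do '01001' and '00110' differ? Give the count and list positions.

Differing positions: 2, 3, 4, 5. Hamming distance = 4.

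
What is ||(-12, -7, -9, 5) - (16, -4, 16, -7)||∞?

max(|x_i - y_i|) = max(|-12 - 16|, |-7 - (-4)|, |-9 - 16|, |5 - (-7)|) = max(28, 3, 25, 12) = 28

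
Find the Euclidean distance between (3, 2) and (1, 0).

√(Σ(x_i - y_i)²) = √((3 - 1)² + (2 - 0)²)
= √(2² + 2²) = √(4 + 4) = √8 ≈ 2.8284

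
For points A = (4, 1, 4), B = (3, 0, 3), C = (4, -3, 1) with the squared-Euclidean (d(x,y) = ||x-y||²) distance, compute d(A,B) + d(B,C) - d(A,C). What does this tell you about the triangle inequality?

d(A,B) = 1² + 1² + 1² = 3, d(B,C) = 1² + 3² + 2² = 14, d(A,C) = 0² + 4² + 3² = 25.
d(A,B) + d(B,C) - d(A,C) = 3 + 14 - 25 = 17 - 25 = -8. This is < 0, so the triangle inequality FAILS for these points (squared-Euclidean is not a metric).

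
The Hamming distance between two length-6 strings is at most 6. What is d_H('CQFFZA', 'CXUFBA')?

Differing positions: 2, 3, 5. Hamming distance = 3. The maximum possible Hamming distance for length-6 strings is 6, so d_H/6 = 3/6 = 0.5.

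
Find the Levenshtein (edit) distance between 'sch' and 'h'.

Let D[i][j] be the edit distance between the first i characters of 'sch' and the first j characters of 'h', with D[i][0] = i, D[0][j] = j, and D[i][j] = D[i-1][j-1] if the characters match, else 1 + min(D[i-1][j], D[i][j-1], D[i-1][j-1]). Filling the table (rows: prefixes of 'sch', columns: prefixes of 'h'):
     ε  h
  ε  0  1
  s  1  1
  c  2  2
  h  3  2
The bottom-right entry gives D[3][1] = 2, so no sequence of fewer than 2 edits works. Backtracking through the table gives one optimal edit sequence (2 edits):
  sch → ch (del s @1)
  ch → h (del c @1)
Edit distance = 2.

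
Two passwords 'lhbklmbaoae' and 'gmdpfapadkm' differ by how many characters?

Differing positions: 1, 2, 3, 4, 5, 6, 7, 9, 10, 11. Hamming distance = 10.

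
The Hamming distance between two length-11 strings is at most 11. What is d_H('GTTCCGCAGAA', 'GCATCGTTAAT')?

Differing positions: 2, 3, 4, 7, 8, 9, 11. Hamming distance = 7. The maximum possible Hamming distance for length-11 strings is 11, so d_H/11 = 7/11 ≈ 0.6364.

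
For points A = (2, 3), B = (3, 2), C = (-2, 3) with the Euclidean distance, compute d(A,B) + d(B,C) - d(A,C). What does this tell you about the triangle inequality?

d(A,B) = √(1² + 1²) = √2 ≈ 1.4142, d(B,C) = √(5² + 1²) = √26 ≈ 5.099, d(A,C) = √(4² + 0²) = √16 = 4.
d(A,B) + d(B,C) - d(A,C) = 1.4142 + 5.099 - 4 = 6.5132 - 4 = 2.5132 (to 4 decimal places). This is ≥ 0, so the triangle inequality holds for these points.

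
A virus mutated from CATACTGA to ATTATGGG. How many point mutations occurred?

Differing positions: 1, 2, 5, 6, 8. Hamming distance = 5.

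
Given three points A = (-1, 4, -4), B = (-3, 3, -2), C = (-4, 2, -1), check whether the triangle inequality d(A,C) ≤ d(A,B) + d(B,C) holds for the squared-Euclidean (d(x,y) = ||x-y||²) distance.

d(A,B) = 2² + 1² + 2² = 9, d(B,C) = 1² + 1² + 1² = 3, d(A,C) = 3² + 2² + 3² = 22.
d(A,C) = 22 > 9 + 3 = 12. Triangle inequality is VIOLATED. (Squared-Euclidean is not a metric — this is a counterexample.)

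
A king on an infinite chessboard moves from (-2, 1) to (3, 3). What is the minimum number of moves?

max(|x_i - y_i|) = max(|-2 - 3|, |1 - 3|) = max(5, 2) = 5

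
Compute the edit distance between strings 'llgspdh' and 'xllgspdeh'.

Let D[i][j] be the edit distance between the first i characters of 'llgspdh' and the first j characters of 'xllgspdeh', with D[i][0] = i, D[0][j] = j, and D[i][j] = D[i-1][j-1] if the characters match, else 1 + min(D[i-1][j], D[i][j-1], D[i-1][j-1]). Filling the table (rows: prefixes of 'llgspdh', columns: prefixes of 'xllgspdeh'):
     ε  x  l  l  g  s  p  d  e  h
  ε  0  1  2  3  4  5  6  7  8  9
  l  1  1  1  2  3  4  5  6  7  8
  l  2  2  1  1  2  3  4  5  6  7
  g  3  3  2  2  1  2  3  4  5  6
  s  4  4  3  3  2  1  2  3  4  5
  p  5  5  4  4  3  2  1  2  3  4
  d  6  6  5  5  4  3  2  1  2  3
  h  7  7  6  6  5  4  3  2  2  2
The bottom-right entry gives D[7][9] = 2, so no sequence of fewer than 2 edits works. Backtracking through the table gives one optimal edit sequence (2 edits):
  llgspdh → xllgspdh (ins x @1)
  xllgspdh → xllgspdeh (ins e @8)
Edit distance = 2.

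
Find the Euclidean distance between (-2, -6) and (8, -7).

√(Σ(x_i - y_i)²) = √((-2 - 8)² + (-6 - (-7))²)
= √((-10)² + 1²) = √(100 + 1) = √101 ≈ 10.0499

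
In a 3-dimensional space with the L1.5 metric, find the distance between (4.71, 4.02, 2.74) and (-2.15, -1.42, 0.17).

(Σ|x_i - y_i|^1.5)^(1/1.5) = (|4.71 - (-2.15)|^1.5 + |4.02 - (-1.42)|^1.5 + |2.74 - 0.17|^1.5)^(1/1.5)
= (6.86^1.5 + 5.44^1.5 + 2.57^1.5)^(1/1.5) ≈ (17.9674 + 12.6882 + 4.12)^(1/1.5) = (34.7756)^(1/1.5) ≈ 10.6541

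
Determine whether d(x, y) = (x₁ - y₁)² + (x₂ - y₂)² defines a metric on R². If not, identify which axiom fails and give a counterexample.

No. The squared Euclidean distance fails the triangle inequality. Counterexample: x = (0, 0), y = (2, 4), z = (4, 8). d(x,z) = 4² + 8² = 80, but d(x,y) + d(y,z) = (2² + 4²) + (2² + 4²) = 20 + 20 = 40. Since 80 > 40, the triangle inequality is violated. (Note: √d, the ordinary Euclidean distance, IS a metric.)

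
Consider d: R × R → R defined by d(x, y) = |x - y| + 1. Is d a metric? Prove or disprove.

No. d fails identity of indiscernibles (specifically d(x,x) = 0): d(3, 3) = |3 - 3| + 1 = 0 + 1 = 1 ≠ 0.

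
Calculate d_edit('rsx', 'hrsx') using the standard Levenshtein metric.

Let D[i][j] be the edit distance between the first i characters of 'rsx' and the first j characters of 'hrsx', with D[i][0] = i, D[0][j] = j, and D[i][j] = D[i-1][j-1] if the characters match, else 1 + min(D[i-1][j], D[i][j-1], D[i-1][j-1]). Filling the table (rows: prefixes of 'rsx', columns: prefixes of 'hrsx'):
     ε  h  r  s  x
  ε  0  1  2  3  4
  r  1  1  1  2  3
  s  2  2  2  1  2
  x  3  3  3  2  1
The bottom-right entry gives D[3][4] = 1, so no sequence of fewer than 1 edit works. Backtracking through the table gives one optimal edit sequence (1 edit):
  rsx → hrsx (ins h @1)
Edit distance = 1.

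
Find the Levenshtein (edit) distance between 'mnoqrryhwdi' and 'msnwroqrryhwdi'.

Let D[i][j] be the edit distance between the first i characters of 'mnoqrryhwdi' and the first j characters of 'msnwroqrryhwdi', with D[i][0] = i, D[0][j] = j, and D[i][j] = D[i-1][j-1] if the characters match, else 1 + min(D[i-1][j], D[i][j-1], D[i-1][j-1]). Filling the table (rows: prefixes of 'mnoqrryhwdi', columns: prefixes of 'msnwroqrryhwdi'):
     ε  m  s  n  w  r  o  q  r  r  y  h  w  d  i
  ε  0  1  2  3  4  5  6  7  8  9 10 11 12 13 14
  m  1  0  1  2  3  4  5  6  7  8  9 10 11 12 13
  n  2  1  1  1  2  3  4  5  6  7  8  9 10 11 12
  o  3  2  2  2  2  3  3  4  5  6  7  8  9 10 11
  q  4  3  3  3  3  3  4  3  4  5  6  7  8  9 10
  r  5  4  4  4  4  3  4  4  3  4  5  6  7  8  9
  r  6  5  5  5  5  4  4  5  4  3  4  5  6  7  8
  y  7  6  6  6  6  5  5  5  5  4  3  4  5  6  7
  h  8  7  7  7  7  6  6  6  6  5  4  3  4  5  6
  w  9  8  8  8  7  7  7  7  7  6  5  4  3  4  5
  d 10  9  9  9  8  8  8  8  8  7  6  5  4  3  4
  i 11 10 10 10  9  9  9  9  9  8  7  6  5  4  3
The bottom-right entry gives D[11][14] = 3, so no sequence of fewer than 3 edits works. Backtracking through the table gives one optimal edit sequence (3 edits):
  mnoqrryhwdi → msnoqrryhwdi (ins s @2)
  msnoqrryhwdi → msnwoqrryhwdi (ins w @4)
  msnwoqrryhwdi → msnwroqrryhwdi (ins r @5)
Edit distance = 3.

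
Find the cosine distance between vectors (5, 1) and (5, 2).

With u = (5, 1), v = (5, 2):
u·v = 5·5 + 1·2 = 25 + 2 = 27.
|u| = √(5² + 1²) = √26, |v| = √(5² + 2²) = √29, so |u||v| = √(26·29) = √754.
cos θ = (u·v)/(|u||v|) = 27/√754 ≈ 0.9833
Cosine distance = 1 - cos θ ≈ 1 - 0.9833 = 0.0167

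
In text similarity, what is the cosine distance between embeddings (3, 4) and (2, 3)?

With u = (3, 4), v = (2, 3):
u·v = 3·2 + 4·3 = 6 + 12 = 18.
|u| = √(3² + 4²) = √25, |v| = √(2² + 3²) = √13, so |u||v| = √(25·13) = √325.
cos θ = (u·v)/(|u||v|) = 18/√325 ≈ 0.9985
Cosine distance = 1 - cos θ ≈ 1 - 0.9985 = 0.0015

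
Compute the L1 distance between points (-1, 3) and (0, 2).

Σ|x_i - y_i| = |-1 - 0| + |3 - 2| = 1 + 1 = 2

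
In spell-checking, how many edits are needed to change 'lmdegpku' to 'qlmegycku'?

Let D[i][j] be the edit distance between the first i characters of 'lmdegpku' and the first j characters of 'qlmegycku', with D[i][0] = i, D[0][j] = j, and D[i][j] = D[i-1][j-1] if the characters match, else 1 + min(D[i-1][j], D[i][j-1], D[i-1][j-1]). Filling the table (rows: prefixes of 'lmdegpku', columns: prefixes of 'qlmegycku'):
     ε  q  l  m  e  g  y  c  k  u
  ε  0  1  2  3  4  5  6  7  8  9
  l  1  1  1  2  3  4  5  6  7  8
  m  2  2  2  1  2  3  4  5  6  7
  d  3  3  3  2  2  3  4  5  6  7
  e  4  4  4  3  2  3  4  5  6  7
  g  5  5  5  4  3  2  3  4  5  6
  p  6  6  6  5  4  3  3  4  5  6
  k  7  7  7  6  5  4  4  4  4  5
  u  8  8  8  7  6  5  5  5  5  4
The bottom-right entry gives D[8][9] = 4, so no sequence of fewer than 4 edits works. Backtracking through the table gives one optimal edit sequence (4 edits):
  lmdegpku → qlmdegpku (ins q @1)
  qlmdegpku → qlmegpku (del d @4)
  qlmegpku → qlmegypku (ins y @6)
  qlmegypku → qlmegycku (sub p→c @7)
Edit distance = 4.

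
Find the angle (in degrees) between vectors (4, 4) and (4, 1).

With u = (4, 4), v = (4, 1):
u·v = 4·4 + 4·1 = 16 + 4 = 20.
|u| = √(4² + 4²) = √32, |v| = √(4² + 1²) = √17, so |u||v| = √(32·17) = √544.
cos θ = (u·v)/(|u||v|) = 20/√544 ≈ 0.857493
θ = arccos(0.857493) ≈ 30.96°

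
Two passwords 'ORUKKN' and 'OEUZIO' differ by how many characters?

Differing positions: 2, 4, 5, 6. Hamming distance = 4.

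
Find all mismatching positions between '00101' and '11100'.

Differing positions: 1, 2, 5. Hamming distance = 3.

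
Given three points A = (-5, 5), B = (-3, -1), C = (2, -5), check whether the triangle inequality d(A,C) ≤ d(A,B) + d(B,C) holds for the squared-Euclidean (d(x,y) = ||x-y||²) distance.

d(A,B) = 2² + 6² = 40, d(B,C) = 5² + 4² = 41, d(A,C) = 7² + 10² = 149.
d(A,C) = 149 > 40 + 41 = 81. Triangle inequality is VIOLATED. (Squared-Euclidean is not a metric — this is a counterexample.)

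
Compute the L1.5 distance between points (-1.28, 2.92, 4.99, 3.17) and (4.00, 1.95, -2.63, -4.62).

(Σ|x_i - y_i|^1.5)^(1/1.5) = (|-1.28 - 4|^1.5 + |2.92 - 1.95|^1.5 + |4.99 - (-2.63)|^1.5 + |3.17 - (-4.62)|^1.5)^(1/1.5)
= (5.28^1.5 + 0.97^1.5 + 7.62^1.5 + 7.79^1.5)^(1/1.5) ≈ (12.1325 + 0.9553 + 21.0345 + 21.7423)^(1/1.5) = (55.8646)^(1/1.5) ≈ 14.6136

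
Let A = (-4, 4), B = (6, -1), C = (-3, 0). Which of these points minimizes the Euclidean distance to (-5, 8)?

Distances: d(A) ≈ 4.1231, d(B) ≈ 14.2127, d(C) ≈ 8.2462. Nearest: A = (-4, 4) with distance 4.1231.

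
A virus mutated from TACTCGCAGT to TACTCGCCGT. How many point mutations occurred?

Differing positions: 8. Hamming distance = 1.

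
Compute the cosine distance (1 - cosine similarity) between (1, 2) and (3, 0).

With u = (1, 2), v = (3, 0):
u·v = 1·3 + 2·0 = 3 + 0 = 3.
|u| = √(1² + 2²) = √5, |v| = √(3² + 0²) = √9, so |u||v| = √(5·9) = √45.
cos θ = (u·v)/(|u||v|) = 3/√45 ≈ 0.4472
Cosine distance = 1 - cos θ ≈ 1 - 0.4472 = 0.5528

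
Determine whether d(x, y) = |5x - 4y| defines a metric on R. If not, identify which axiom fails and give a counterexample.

No. d fails symmetry: d(8, 3) = |5·8 - 4·3| = |28| = 28, but d(3, 8) = |5·3 - 4·8| = |-17| = 17. Since 28 ≠ 17, d(x,y) ≠ d(y,x) in general.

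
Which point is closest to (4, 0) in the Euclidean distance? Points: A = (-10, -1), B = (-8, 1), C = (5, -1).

Distances: d(A) ≈ 14.0357, d(B) ≈ 12.0416, d(C) ≈ 1.4142. Nearest: C = (5, -1) with distance 1.4142.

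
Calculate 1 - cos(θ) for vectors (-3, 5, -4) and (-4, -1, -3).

With u = (-3, 5, -4), v = (-4, -1, -3):
u·v = (-3)·(-4) + 5·(-1) + (-4)·(-3) = 12 + (-5) + 12 = 19.
|u| = √((-3)² + 5² + (-4)²) = √50, |v| = √((-4)² + (-1)² + (-3)²) = √26, so |u||v| = √(50·26) = √1300.
cos θ = (u·v)/(|u||v|) = 19/√1300 ≈ 0.527
Cosine distance = 1 - cos θ ≈ 1 - 0.527 = 0.473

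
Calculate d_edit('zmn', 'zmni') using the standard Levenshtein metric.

Let D[i][j] be the edit distance between the first i characters of 'zmn' and the first j characters of 'zmni', with D[i][0] = i, D[0][j] = j, and D[i][j] = D[i-1][j-1] if the characters match, else 1 + min(D[i-1][j], D[i][j-1], D[i-1][j-1]). Filling the table (rows: prefixes of 'zmn', columns: prefixes of 'zmni'):
     ε  z  m  n  i
  ε  0  1  2  3  4
  z  1  0  1  2  3
  m  2  1  0  1  2
  n  3  2  1  0  1
The bottom-right entry gives D[3][4] = 1, so no sequence of fewer than 1 edit works. Backtracking through the table gives one optimal edit sequence (1 edit):
  zmn → zmni (ins i @4)
Edit distance = 1.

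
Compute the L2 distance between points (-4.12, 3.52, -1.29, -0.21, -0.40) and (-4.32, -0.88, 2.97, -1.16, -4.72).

(Σ|x_i - y_i|^2)^(1/2) = (|-4.12 - (-4.32)|^2 + |3.52 - (-0.88)|^2 + |-1.29 - 2.97|^2 + |-0.21 - (-1.16)|^2 + |-0.4 - (-4.72)|^2)^(1/2)
= (0.2^2 + 4.4^2 + 4.26^2 + 0.95^2 + 4.32^2)^(1/2) = (0.04 + 19.36 + 18.1476 + 0.9025 + 18.6624)^(1/2) = (57.1125)^(1/2) ≈ 7.5573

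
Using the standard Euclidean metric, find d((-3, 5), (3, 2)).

√(Σ(x_i - y_i)²) = √((-3 - 3)² + (5 - 2)²)
= √((-6)² + 3²) = √(36 + 9) = √45 ≈ 6.7082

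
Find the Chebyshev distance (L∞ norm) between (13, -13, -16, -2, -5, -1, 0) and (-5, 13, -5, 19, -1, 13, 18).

max(|x_i - y_i|) = max(|13 - (-5)|, |-13 - 13|, |-16 - (-5)|, |-2 - 19|, |-5 - (-1)|, |-1 - 13|, |0 - 18|) = max(18, 26, 11, 21, 4, 14, 18) = 26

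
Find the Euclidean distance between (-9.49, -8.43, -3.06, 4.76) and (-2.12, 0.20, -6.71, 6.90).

√(Σ(x_i - y_i)²) = √((-9.49 - (-2.12))² + (-8.43 - 0.2)² + (-3.06 - (-6.71))² + (4.76 - 6.9)²)
= √((-7.37)² + (-8.63)² + 3.65² + (-2.14)²) = √(54.3169 + 74.4769 + 13.3225 + 4.5796) = √146.6959 ≈ 12.1118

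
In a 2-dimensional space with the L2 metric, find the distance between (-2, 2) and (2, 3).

(Σ|x_i - y_i|^2)^(1/2) = (|-2 - 2|^2 + |2 - 3|^2)^(1/2)
= (4^2 + 1^2)^(1/2) = (16 + 1)^(1/2) = (17)^(1/2) ≈ 4.1231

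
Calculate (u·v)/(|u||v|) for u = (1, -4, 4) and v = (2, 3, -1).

With u = (1, -4, 4), v = (2, 3, -1):
u·v = 1·2 + (-4)·3 + 4·(-1) = 2 + (-12) + (-4) = -14.
|u| = √(1² + (-4)² + 4²) = √33, |v| = √(2² + 3² + (-1)²) = √14, so |u||v| = √(33·14) = √462.
cos θ = (u·v)/(|u||v|) = -14/√462 ≈ -0.6513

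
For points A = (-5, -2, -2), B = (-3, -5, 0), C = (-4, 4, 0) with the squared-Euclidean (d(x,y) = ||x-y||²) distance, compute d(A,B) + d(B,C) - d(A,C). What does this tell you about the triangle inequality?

d(A,B) = 2² + 3² + 2² = 17, d(B,C) = 1² + 9² + 0² = 82, d(A,C) = 1² + 6² + 2² = 41.
d(A,B) + d(B,C) - d(A,C) = 17 + 82 - 41 = 99 - 41 = 58. This is ≥ 0, so the triangle inequality holds for these points.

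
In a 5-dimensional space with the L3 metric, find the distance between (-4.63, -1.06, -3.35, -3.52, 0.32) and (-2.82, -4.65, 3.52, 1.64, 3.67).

(Σ|x_i - y_i|^3)^(1/3) = (|-4.63 - (-2.82)|^3 + |-1.06 - (-4.65)|^3 + |-3.35 - 3.52|^3 + |-3.52 - 1.64|^3 + |0.32 - 3.67|^3)^(1/3)
= (1.81^3 + 3.59^3 + 6.87^3 + 5.16^3 + 3.35^3)^(1/3) ≈ (5.9297 + 46.2683 + 324.2427 + 137.3881 + 37.5954)^(1/3) = (551.4242)^(1/3) ≈ 8.2003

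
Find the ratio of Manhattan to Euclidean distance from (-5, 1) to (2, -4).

L1 = |-5 - 2| + |1 - (-4)| = 7 + 5 = 12
L2 = √(7² + 5²) = √74 ≈ 8.6023
L1 ≥ L2 always (equality iff movement is along one axis); L1 > L2 here.
Ratio L1/L2 = 12/√74 ≈ 1.395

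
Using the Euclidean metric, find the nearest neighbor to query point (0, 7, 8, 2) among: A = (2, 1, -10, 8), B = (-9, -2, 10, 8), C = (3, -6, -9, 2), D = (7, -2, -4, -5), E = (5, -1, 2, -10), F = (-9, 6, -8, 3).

Distances: d(A) = 20, d(B) ≈ 14.2127, d(C) ≈ 21.6102, d(D) ≈ 17.9722, d(E) ≈ 16.4012, d(F) ≈ 18.412. Nearest: B = (-9, -2, 10, 8) with distance 14.2127.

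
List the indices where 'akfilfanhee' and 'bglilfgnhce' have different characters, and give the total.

Differing positions: 1, 2, 3, 7, 10. Hamming distance = 5.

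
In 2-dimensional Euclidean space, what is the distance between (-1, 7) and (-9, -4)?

√(Σ(x_i - y_i)²) = √((-1 - (-9))² + (7 - (-4))²)
= √(8² + 11²) = √(64 + 121) = √185 ≈ 13.6015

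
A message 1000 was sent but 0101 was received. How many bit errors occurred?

Differing positions: 1, 2, 4. Hamming distance = 3.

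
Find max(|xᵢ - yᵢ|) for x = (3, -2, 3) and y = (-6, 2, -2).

max(|x_i - y_i|) = max(|3 - (-6)|, |-2 - 2|, |3 - (-2)|) = max(9, 4, 5) = 9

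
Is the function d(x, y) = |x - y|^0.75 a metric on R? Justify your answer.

Yes. With 0 < p = 0.75 ≤ 1, d(x,y) = |x-y|^0.75 is a metric on R. Non-negativity and symmetry are immediate; |x-y|^0.75 = 0 ⟺ |x-y| = 0 ⟺ x = y. For the triangle inequality, the function t ↦ t^0.75 is subadditive on [0,∞) when p ≤ 1, so |x-z|^0.75 ≤ (|x-y| + |y-z|)^0.75 ≤ |x-y|^0.75 + |y-z|^0.75.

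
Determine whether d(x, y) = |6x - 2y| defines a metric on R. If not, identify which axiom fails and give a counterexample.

No. d fails symmetry: d(8, 6) = |6·8 - 2·6| = |36| = 36, but d(6, 8) = |6·6 - 2·8| = |20| = 20. Since 36 ≠ 20, d(x,y) ≠ d(y,x) in general.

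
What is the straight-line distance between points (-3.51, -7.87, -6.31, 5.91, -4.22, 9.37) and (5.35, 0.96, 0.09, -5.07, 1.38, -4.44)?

√(Σ(x_i - y_i)²) = √((-3.51 - 5.35)² + (-7.87 - 0.96)² + (-6.31 - 0.09)² + (5.91 - (-5.07))² + (-4.22 - 1.38)² + (9.37 - (-4.44))²)
= √((-8.86)² + (-8.83)² + (-6.4)² + 10.98² + (-5.6)² + 13.81²) = √(78.4996 + 77.9689 + 40.96 + 120.5604 + 31.36 + 190.7161) = √540.065 ≈ 23.2393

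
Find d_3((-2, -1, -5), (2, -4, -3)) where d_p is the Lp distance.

(Σ|x_i - y_i|^3)^(1/3) = (|-2 - 2|^3 + |-1 - (-4)|^3 + |-5 - (-3)|^3)^(1/3)
= (4^3 + 3^3 + 2^3)^(1/3) = (64 + 27 + 8)^(1/3) = (99)^(1/3) ≈ 4.6261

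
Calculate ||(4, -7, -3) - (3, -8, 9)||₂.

√(Σ(x_i - y_i)²) = √((4 - 3)² + (-7 - (-8))² + (-3 - 9)²)
= √(1² + 1² + (-12)²) = √(1 + 1 + 144) = √146 ≈ 12.083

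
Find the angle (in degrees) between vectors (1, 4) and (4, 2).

With u = (1, 4), v = (4, 2):
u·v = 1·4 + 4·2 = 4 + 8 = 12.
|u| = √(1² + 4²) = √17, |v| = √(4² + 2²) = √20, so |u||v| = √(17·20) = √340.
cos θ = (u·v)/(|u||v|) = 12/√340 ≈ 0.650791
θ = arccos(0.650791) ≈ 49.4°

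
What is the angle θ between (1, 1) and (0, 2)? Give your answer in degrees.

With u = (1, 1), v = (0, 2):
u·v = 1·0 + 1·2 = 0 + 2 = 2.
|u| = √(1² + 1²) = √2, |v| = √(0² + 2²) = √4, so |u||v| = √(2·4) = √8.
cos θ = (u·v)/(|u||v|) = 2/√8 ≈ 0.707107
θ = arccos(0.707107) ≈ 45°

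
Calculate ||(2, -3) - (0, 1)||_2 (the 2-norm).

(Σ|x_i - y_i|^2)^(1/2) = (|2 - 0|^2 + |-3 - 1|^2)^(1/2)
= (2^2 + 4^2)^(1/2) = (4 + 16)^(1/2) = (20)^(1/2) ≈ 4.4721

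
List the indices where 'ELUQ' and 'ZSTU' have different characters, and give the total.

Differing positions: 1, 2, 3, 4. Hamming distance = 4.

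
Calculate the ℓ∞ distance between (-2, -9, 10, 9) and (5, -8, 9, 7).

max(|x_i - y_i|) = max(|-2 - 5|, |-9 - (-8)|, |10 - 9|, |9 - 7|) = max(7, 1, 1, 2) = 7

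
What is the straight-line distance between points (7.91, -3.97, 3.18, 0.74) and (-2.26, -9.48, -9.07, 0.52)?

√(Σ(x_i - y_i)²) = √((7.91 - (-2.26))² + (-3.97 - (-9.48))² + (3.18 - (-9.07))² + (0.74 - 0.52)²)
= √(10.17² + 5.51² + 12.25² + 0.22²) = √(103.4289 + 30.3601 + 150.0625 + 0.0484) = √283.8999 ≈ 16.8493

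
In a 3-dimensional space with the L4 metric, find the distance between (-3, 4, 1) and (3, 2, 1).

(Σ|x_i - y_i|^4)^(1/4) = (|-3 - 3|^4 + |4 - 2|^4 + |1 - 1|^4)^(1/4)
= (6^4 + 2^4 + 0^4)^(1/4) = (1296 + 16 + 0)^(1/4) = (1312)^(1/4) ≈ 6.0184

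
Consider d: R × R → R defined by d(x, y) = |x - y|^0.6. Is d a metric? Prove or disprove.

Yes. With 0 < p = 0.6 ≤ 1, d(x,y) = |x-y|^0.6 is a metric on R. Non-negativity and symmetry are immediate; |x-y|^0.6 = 0 ⟺ |x-y| = 0 ⟺ x = y. For the triangle inequality, the function t ↦ t^0.6 is subadditive on [0,∞) when p ≤ 1, so |x-z|^0.6 ≤ (|x-y| + |y-z|)^0.6 ≤ |x-y|^0.6 + |y-z|^0.6.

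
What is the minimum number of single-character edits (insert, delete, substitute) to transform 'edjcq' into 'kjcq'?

Let D[i][j] be the edit distance between the first i characters of 'edjcq' and the first j characters of 'kjcq', with D[i][0] = i, D[0][j] = j, and D[i][j] = D[i-1][j-1] if the characters match, else 1 + min(D[i-1][j], D[i][j-1], D[i-1][j-1]). Filling the table (rows: prefixes of 'edjcq', columns: prefixes of 'kjcq'):
     ε  k  j  c  q
  ε  0  1  2  3  4
  e  1  1  2  3  4
  d  2  2  2  3  4
  j  3  3  2  3  4
  c  4  4  3  2  3
  q  5  5  4  3  2
The bottom-right entry gives D[5][4] = 2, so no sequence of fewer than 2 edits works. Backtracking through the table gives one optimal edit sequence (2 edits):
  edjcq → djcq (del e @1)
  djcq → kjcq (sub d→k @1)
Edit distance = 2.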